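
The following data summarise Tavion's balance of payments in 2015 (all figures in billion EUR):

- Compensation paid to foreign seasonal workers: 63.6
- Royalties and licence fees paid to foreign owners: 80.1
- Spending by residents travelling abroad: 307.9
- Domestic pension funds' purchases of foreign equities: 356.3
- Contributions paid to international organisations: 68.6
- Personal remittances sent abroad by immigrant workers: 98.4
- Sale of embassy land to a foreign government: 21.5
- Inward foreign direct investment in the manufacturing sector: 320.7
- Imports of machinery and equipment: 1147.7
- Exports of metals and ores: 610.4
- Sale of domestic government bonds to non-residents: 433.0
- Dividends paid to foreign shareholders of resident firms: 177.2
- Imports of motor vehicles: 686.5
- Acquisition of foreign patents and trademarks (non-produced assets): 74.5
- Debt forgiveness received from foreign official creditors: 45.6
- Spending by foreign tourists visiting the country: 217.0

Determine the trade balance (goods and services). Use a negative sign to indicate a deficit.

Goods: -1147.7 + 610.4 - 686.5 = -1223.8
Services: -80.1 + 217.0 - 307.9 = -171.0
Trade balance = -1223.8 + (-171.0) = -1394.8
(Excluded from the trade balance — primary income: compensation paid to foreign seasonal workers 63.6, dividends paid to foreign shareholders of resident firms 177.2; financial account: domestic pension funds' purchases of foreign equities 356.3, inward foreign direct investment in the manufacturing sector 320.7, sale of domestic government bonds to non-residents 433.0; secondary income: contributions paid to international organisations 68.6, personal remittances sent abroad by immigrant workers 98.4; capital account: sale of embassy land to a foreign government 21.5, acquisition of foreign patents and trademarks (non-produced assets) 74.5, debt forgiveness received from foreign official creditors 45.6.)

-1394.8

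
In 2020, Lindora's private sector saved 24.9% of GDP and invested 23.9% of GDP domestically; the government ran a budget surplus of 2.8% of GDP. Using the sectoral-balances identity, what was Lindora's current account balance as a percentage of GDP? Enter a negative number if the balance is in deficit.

3.8

By the sectoral-balances identity, CA = (S_private - I) + (T - G).
Private balance = 24.9 - 23.9 = 1.0
Government balance (T - G) = 2.8
CA = 1.0 + 2.8 = 3.8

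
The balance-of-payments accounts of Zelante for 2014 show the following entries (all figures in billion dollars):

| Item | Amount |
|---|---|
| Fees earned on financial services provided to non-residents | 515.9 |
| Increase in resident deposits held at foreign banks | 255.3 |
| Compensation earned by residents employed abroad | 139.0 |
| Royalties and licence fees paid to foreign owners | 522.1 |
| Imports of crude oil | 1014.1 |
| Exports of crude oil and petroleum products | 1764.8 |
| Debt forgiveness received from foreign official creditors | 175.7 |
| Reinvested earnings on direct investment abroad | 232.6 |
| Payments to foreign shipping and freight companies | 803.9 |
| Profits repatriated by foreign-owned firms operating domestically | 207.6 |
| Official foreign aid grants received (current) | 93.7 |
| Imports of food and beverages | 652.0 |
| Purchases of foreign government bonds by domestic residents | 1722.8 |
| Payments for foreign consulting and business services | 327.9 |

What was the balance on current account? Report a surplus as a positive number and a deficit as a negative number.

-781.6

Goods: -652.0 + 1764.8 - 1014.1 = 98.7
Services: -327.9 + 515.9 - 803.9 - 522.1 = -1138.0
Primary income: 232.6 + 139.0 - 207.6 = 164.0
Secondary income: 93.7
Current account = 98.7 + (-1138.0) + 164.0 + 93.7 = -781.6
(Excluded from the current account — financial account: increase in resident deposits held at foreign banks 255.3, purchases of foreign government bonds by domestic residents 1722.8; capital account: debt forgiveness received from foreign official creditors 175.7.)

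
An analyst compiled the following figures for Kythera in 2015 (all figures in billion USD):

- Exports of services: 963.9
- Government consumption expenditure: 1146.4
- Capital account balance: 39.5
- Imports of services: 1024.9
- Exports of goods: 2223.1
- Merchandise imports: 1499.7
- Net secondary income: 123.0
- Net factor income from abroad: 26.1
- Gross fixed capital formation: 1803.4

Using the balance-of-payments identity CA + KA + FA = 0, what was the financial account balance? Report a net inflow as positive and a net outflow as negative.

-851.0

Goods balance = 2223.1 - 1499.7 = 723.4
Services balance = 963.9 - 1024.9 = -61.0
Trade balance (goods + services) = 723.4 + (-61.0) = 662.4
Net primary income = 26.1
Net secondary income = 123.0
Current account = 662.4 + 26.1 + 123.0 = 811.5
Financial account = -(811.5 + 39.5) = -851.0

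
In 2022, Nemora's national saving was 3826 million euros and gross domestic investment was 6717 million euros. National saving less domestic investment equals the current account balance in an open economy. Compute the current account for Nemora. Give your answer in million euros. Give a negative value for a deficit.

CA = S - I = 3826 - 6717 = -2891

-2891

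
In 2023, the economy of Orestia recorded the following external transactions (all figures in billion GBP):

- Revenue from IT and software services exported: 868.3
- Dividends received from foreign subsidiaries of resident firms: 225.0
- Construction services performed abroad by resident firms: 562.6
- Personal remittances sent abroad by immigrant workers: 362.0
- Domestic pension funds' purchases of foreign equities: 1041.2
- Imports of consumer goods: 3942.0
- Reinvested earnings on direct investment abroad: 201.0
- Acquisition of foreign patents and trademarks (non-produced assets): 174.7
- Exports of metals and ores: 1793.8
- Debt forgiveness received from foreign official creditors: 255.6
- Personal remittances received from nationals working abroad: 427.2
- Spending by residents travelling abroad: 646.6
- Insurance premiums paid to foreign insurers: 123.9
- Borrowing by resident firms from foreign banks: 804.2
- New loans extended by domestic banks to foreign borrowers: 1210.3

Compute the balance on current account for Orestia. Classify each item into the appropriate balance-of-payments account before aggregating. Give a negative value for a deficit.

-996.6

Goods: 1793.8 - 3942.0 = -2148.2
Services: -123.9 - 646.6 + 868.3 + 562.6 = 660.4
Primary income: 201.0 + 225.0 = 426.0
Secondary income: -362.0 + 427.2 = 65.2
Current account = (-2148.2) + 660.4 + 426.0 + 65.2 = -996.6
(Excluded from the current account — financial account: domestic pension funds' purchases of foreign equities 1041.2, borrowing by resident firms from foreign banks 804.2, new loans extended by domestic banks to foreign borrowers 1210.3; capital account: acquisition of foreign patents and trademarks (non-produced assets) 174.7, debt forgiveness received from foreign official creditors 255.6.)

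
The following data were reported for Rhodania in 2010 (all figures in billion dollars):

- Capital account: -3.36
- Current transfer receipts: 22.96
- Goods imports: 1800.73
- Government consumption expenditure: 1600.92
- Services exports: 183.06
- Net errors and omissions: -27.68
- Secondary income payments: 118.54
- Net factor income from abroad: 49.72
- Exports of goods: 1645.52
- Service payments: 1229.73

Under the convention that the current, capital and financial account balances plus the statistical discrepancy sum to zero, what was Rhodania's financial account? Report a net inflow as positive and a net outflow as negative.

Goods balance = 1645.52 - 1800.73 = -155.21
Services balance = 183.06 - 1229.73 = -1046.67
Trade balance (goods + services) = -155.21 + (-1046.67) = -1201.88
Net primary income = 49.72
Net secondary income = 22.96 - 118.54 = -95.58
Current account = -1201.88 + 49.72 + (-95.58) = -1247.74
Financial account = -(-1247.74 + (-3.36) + (-27.68)) = 1278.78

1278.78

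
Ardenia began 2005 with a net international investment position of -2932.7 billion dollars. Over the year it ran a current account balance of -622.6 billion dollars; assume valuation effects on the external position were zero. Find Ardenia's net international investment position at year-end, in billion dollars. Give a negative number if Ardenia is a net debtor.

With no valuation effects, change in NIIP = current account = -622.6
End-of-year NIIP = -2932.7 + (-622.6) = -3555.3

-3555.3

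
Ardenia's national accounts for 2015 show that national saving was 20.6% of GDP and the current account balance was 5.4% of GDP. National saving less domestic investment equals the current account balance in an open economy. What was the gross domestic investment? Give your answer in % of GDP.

S - I = CA (net lending to the rest of the world).
I = S - CA = 20.6 - 5.4 = 15.2

15.2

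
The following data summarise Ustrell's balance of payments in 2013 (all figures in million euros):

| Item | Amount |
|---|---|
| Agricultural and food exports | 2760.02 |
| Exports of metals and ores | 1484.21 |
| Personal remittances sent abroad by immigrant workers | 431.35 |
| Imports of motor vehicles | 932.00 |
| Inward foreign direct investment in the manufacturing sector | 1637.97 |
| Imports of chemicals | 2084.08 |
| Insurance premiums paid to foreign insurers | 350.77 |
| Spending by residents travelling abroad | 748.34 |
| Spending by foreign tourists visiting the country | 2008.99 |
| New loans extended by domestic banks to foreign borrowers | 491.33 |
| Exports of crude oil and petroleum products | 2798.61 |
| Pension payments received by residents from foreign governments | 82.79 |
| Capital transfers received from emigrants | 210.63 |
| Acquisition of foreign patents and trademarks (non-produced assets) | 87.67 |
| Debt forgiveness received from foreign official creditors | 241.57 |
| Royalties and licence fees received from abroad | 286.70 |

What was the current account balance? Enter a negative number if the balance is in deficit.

Goods: 2760.02 + 2798.61 - 932.00 + 1484.21 - 2084.08 = 4026.76
Services: -350.77 + 286.70 - 748.34 + 2008.99 = 1196.58
Secondary income: 82.79 - 431.35 = -348.56
Current account = 4026.76 + 1196.58 + (-348.56) = 4874.78
(Excluded from the current account — financial account: inward foreign direct investment in the manufacturing sector 1637.97, new loans extended by domestic banks to foreign borrowers 491.33; capital account: capital transfers received from emigrants 210.63, acquisition of foreign patents and trademarks (non-produced assets) 87.67, debt forgiveness received from foreign official creditors 241.57.)

4874.78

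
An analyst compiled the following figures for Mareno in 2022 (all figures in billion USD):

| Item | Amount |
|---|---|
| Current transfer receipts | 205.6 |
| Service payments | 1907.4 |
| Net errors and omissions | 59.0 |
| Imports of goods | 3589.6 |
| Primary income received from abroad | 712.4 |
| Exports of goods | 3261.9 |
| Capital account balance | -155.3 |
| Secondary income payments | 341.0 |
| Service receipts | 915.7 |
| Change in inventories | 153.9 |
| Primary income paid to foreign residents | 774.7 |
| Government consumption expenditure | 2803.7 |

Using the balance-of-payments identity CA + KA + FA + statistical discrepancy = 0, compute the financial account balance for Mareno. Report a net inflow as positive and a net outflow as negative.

Goods balance = 3261.9 - 3589.6 = -327.7
Services balance = 915.7 - 1907.4 = -991.7
Trade balance (goods + services) = -327.7 + (-991.7) = -1319.4
Net primary income = 712.4 - 774.7 = -62.3
Net secondary income = 205.6 - 341.0 = -135.4
Current account = -1319.4 + (-62.3) + (-135.4) = -1517.1
Financial account = -(-1517.1 + (-155.3) + 59.0) = 1613.4

1613.4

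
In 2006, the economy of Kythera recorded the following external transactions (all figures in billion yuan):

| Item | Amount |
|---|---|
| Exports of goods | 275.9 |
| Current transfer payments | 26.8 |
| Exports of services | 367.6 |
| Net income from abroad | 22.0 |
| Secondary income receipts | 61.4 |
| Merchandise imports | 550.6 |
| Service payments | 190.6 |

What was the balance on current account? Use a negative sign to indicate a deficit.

Goods balance = 275.9 - 550.6 = -274.7
Services balance = 367.6 - 190.6 = 177.0
Trade balance (goods + services) = -274.7 + 177.0 = -97.7
Net primary income = 22.0
Net secondary income = 61.4 - 26.8 = 34.6
Current account = -97.7 + 22.0 + 34.6 = -41.1

-41.1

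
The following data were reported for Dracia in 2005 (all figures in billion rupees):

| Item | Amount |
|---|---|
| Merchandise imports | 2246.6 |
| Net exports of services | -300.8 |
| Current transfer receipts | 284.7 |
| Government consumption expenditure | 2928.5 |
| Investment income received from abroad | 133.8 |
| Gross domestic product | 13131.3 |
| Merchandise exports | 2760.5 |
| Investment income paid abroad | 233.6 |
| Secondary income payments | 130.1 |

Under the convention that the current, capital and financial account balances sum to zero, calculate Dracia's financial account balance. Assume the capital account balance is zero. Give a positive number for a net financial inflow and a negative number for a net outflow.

-267.9

Goods balance = 2760.5 - 2246.6 = 513.9
Services balance = -300.8
Trade balance (goods + services) = 513.9 + (-300.8) = 213.1
Net primary income = 133.8 - 233.6 = -99.8
Net secondary income = 284.7 - 130.1 = 154.6
Current account = 213.1 + (-99.8) + 154.6 = 267.9
Financial account = -(267.9) = -267.9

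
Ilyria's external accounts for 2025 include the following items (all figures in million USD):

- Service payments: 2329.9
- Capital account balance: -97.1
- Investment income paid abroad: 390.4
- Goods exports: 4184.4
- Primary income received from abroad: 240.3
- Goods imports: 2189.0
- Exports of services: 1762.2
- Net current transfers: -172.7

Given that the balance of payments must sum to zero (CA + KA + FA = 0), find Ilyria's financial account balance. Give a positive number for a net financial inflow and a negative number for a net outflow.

Goods balance = 4184.4 - 2189.0 = 1995.4
Services balance = 1762.2 - 2329.9 = -567.7
Trade balance (goods + services) = 1995.4 + (-567.7) = 1427.7
Net primary income = 240.3 - 390.4 = -150.1
Net secondary income = -172.7
Current account = 1427.7 + (-150.1) + (-172.7) = 1104.9
Financial account = -(1104.9 + (-97.1)) = -1007.8

-1007.8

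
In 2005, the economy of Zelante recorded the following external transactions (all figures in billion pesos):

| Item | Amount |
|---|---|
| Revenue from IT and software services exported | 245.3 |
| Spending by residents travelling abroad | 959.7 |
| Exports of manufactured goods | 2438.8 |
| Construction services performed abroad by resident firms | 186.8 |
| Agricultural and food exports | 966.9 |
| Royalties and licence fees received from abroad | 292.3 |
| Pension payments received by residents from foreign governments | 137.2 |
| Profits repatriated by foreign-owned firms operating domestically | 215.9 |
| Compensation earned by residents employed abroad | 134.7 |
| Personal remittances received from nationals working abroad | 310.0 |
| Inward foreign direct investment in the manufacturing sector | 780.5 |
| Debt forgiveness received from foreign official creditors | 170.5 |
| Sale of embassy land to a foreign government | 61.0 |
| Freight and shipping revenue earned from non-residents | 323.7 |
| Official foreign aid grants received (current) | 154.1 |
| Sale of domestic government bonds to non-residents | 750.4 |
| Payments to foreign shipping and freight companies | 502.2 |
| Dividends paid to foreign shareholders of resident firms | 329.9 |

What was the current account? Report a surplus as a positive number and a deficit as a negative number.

3182.1

Goods: 966.9 + 2438.8 = 3405.7
Services: 292.3 + 245.3 + 186.8 + 323.7 - 959.7 - 502.2 = -413.8
Primary income: -215.9 + 134.7 - 329.9 = -411.1
Secondary income: 310.0 + 137.2 + 154.1 = 601.3
Current account = 3405.7 + (-413.8) + (-411.1) + 601.3 = 3182.1
(Excluded from the current account — financial account: inward foreign direct investment in the manufacturing sector 780.5, sale of domestic government bonds to non-residents 750.4; capital account: debt forgiveness received from foreign official creditors 170.5, sale of embassy land to a foreign government 61.0.)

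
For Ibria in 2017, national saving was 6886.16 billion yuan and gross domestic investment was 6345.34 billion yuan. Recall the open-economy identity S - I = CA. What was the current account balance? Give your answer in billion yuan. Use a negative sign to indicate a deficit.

S - I = CA (net lending to the rest of the world).
CA = S - I = 6886.16 - 6345.34 = 540.82

540.82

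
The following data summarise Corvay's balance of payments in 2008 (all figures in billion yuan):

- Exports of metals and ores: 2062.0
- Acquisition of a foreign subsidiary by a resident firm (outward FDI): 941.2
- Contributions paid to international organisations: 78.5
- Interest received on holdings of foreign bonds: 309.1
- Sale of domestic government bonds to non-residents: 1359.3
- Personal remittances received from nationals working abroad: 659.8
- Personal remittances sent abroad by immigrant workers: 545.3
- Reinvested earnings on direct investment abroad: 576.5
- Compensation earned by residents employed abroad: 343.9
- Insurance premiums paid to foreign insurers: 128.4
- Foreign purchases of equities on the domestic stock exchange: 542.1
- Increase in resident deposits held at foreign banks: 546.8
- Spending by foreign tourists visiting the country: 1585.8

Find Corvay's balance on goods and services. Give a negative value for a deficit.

3519.4

Goods: 2062.0
Services: 1585.8 - 128.4 = 1457.4
Trade balance = 2062.0 + 1457.4 = 3519.4
(Excluded from the trade balance — financial account: acquisition of a foreign subsidiary by a resident firm (outward FDI) 941.2, sale of domestic government bonds to non-residents 1359.3, foreign purchases of equities on the domestic stock exchange 542.1, increase in resident deposits held at foreign banks 546.8; secondary income: contributions paid to international organisations 78.5, personal remittances received from nationals working abroad 659.8, personal remittances sent abroad by immigrant workers 545.3; primary income: interest received on holdings of foreign bonds 309.1, reinvested earnings on direct investment abroad 576.5, compensation earned by residents employed abroad 343.9.)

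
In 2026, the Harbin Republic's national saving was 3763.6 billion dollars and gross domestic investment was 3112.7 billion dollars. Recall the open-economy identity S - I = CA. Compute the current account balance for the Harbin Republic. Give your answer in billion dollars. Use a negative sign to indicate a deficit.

650.9

S - I = CA (net lending to the rest of the world).
CA = S - I = 3763.6 - 3112.7 = 650.9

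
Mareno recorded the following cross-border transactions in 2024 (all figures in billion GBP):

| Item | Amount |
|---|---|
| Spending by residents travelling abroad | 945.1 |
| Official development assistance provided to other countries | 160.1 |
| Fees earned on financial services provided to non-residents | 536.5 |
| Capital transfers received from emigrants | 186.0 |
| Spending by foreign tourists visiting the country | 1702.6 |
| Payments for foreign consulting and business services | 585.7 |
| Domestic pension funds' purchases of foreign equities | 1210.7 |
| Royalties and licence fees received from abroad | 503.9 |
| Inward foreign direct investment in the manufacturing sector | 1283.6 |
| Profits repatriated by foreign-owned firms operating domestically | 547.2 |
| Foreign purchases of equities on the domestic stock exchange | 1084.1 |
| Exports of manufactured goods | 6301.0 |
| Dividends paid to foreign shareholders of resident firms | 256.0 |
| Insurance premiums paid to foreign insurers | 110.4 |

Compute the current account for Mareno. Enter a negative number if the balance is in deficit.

6439.5

Goods: 6301.0
Services: 1702.6 + 536.5 - 945.1 + 503.9 - 110.4 - 585.7 = 1101.8
Primary income: -256.0 - 547.2 = -803.2
Secondary income: -160.1
Current account = 6301.0 + 1101.8 + (-803.2) + (-160.1) = 6439.5
(Excluded from the current account — capital account: capital transfers received from emigrants 186.0; financial account: domestic pension funds' purchases of foreign equities 1210.7, inward foreign direct investment in the manufacturing sector 1283.6, foreign purchases of equities on the domestic stock exchange 1084.1.)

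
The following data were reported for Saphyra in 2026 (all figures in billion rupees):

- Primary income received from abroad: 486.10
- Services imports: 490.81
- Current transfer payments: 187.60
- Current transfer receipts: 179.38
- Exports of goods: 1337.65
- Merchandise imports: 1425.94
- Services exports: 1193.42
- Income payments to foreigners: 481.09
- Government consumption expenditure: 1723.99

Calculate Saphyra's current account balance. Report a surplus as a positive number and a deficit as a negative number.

Goods balance = 1337.65 - 1425.94 = -88.29
Services balance = 1193.42 - 490.81 = 702.61
Trade balance (goods + services) = -88.29 + 702.61 = 614.32
Net primary income = 486.10 - 481.09 = 5.01
Net secondary income = 179.38 - 187.60 = -8.22
Current account = 614.32 + 5.01 + (-8.22) = 611.11

611.11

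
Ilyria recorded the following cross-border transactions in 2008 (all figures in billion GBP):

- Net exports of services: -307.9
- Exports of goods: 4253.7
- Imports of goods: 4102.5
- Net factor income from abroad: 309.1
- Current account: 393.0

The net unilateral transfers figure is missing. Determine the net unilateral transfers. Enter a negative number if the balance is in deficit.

Current account = goods balance + services balance + net primary income + net secondary income
Sum of the known components = 152.4
Net unilateral transfers = CA - (known components) = 393.0 - 152.4 = 240.6

240.6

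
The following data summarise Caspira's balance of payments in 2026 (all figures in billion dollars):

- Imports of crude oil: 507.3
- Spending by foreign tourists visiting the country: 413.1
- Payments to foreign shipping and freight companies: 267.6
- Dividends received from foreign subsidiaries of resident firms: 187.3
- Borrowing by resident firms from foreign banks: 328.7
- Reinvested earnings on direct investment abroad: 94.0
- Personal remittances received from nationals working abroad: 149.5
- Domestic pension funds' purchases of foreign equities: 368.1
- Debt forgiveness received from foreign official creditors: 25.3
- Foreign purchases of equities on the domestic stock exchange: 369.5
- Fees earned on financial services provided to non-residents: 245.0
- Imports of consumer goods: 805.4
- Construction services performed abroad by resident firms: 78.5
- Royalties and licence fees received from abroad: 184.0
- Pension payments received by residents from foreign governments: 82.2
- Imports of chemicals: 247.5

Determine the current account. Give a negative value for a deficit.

-394.2

Goods: -507.3 - 805.4 - 247.5 = -1560.2
Services: 78.5 + 184.0 + 413.1 + 245.0 - 267.6 = 653.0
Primary income: 187.3 + 94.0 = 281.3
Secondary income: 82.2 + 149.5 = 231.7
Current account = (-1560.2) + 653.0 + 281.3 + 231.7 = -394.2
(Excluded from the current account — financial account: borrowing by resident firms from foreign banks 328.7, domestic pension funds' purchases of foreign equities 368.1, foreign purchases of equities on the domestic stock exchange 369.5; capital account: debt forgiveness received from foreign official creditors 25.3.)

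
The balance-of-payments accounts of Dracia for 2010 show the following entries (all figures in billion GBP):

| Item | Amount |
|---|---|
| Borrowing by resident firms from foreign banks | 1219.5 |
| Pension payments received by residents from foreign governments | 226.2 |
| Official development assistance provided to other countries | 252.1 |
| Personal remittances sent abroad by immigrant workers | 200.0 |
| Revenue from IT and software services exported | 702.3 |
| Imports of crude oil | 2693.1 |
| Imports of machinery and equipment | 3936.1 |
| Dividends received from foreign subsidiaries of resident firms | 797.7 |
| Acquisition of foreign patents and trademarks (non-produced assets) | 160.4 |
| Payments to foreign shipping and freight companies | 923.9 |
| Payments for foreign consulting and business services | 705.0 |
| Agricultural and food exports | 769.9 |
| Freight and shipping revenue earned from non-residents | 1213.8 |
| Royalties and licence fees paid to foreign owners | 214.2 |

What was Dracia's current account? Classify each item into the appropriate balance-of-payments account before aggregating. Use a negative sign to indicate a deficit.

-5214.5

Goods: -2693.1 + 769.9 - 3936.1 = -5859.3
Services: 702.3 - 923.9 + 1213.8 - 705.0 - 214.2 = 73.0
Primary income: 797.7
Secondary income: 226.2 - 200.0 - 252.1 = -225.9
Current account = (-5859.3) + 73.0 + 797.7 + (-225.9) = -5214.5
(Excluded from the current account — financial account: borrowing by resident firms from foreign banks 1219.5; capital account: acquisition of foreign patents and trademarks (non-produced assets) 160.4.)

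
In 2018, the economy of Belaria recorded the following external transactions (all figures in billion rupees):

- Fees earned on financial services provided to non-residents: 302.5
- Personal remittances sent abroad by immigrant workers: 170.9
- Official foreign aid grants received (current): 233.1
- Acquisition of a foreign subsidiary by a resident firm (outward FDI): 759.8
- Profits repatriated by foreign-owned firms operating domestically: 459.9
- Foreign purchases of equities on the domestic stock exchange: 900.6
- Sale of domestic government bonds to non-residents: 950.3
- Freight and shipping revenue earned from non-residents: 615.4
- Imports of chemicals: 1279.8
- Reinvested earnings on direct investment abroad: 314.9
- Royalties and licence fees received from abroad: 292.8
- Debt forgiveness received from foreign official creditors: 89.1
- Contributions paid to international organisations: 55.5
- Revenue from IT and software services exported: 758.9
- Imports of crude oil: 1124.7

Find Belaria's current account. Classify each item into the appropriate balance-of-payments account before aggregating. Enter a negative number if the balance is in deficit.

-573.2

Goods: -1279.8 - 1124.7 = -2404.5
Services: 292.8 + 615.4 + 758.9 + 302.5 = 1969.6
Primary income: 314.9 - 459.9 = -145.0
Secondary income: 233.1 - 55.5 - 170.9 = 6.7
Current account = (-2404.5) + 1969.6 + (-145.0) + 6.7 = -573.2
(Excluded from the current account — financial account: acquisition of a foreign subsidiary by a resident firm (outward FDI) 759.8, foreign purchases of equities on the domestic stock exchange 900.6, sale of domestic government bonds to non-residents 950.3; capital account: debt forgiveness received from foreign official creditors 89.1.)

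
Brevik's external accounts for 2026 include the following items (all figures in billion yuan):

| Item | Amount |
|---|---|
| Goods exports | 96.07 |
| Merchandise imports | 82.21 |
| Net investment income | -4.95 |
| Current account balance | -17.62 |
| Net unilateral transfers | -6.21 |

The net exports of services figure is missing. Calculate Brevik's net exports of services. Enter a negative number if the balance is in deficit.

Current account = goods balance + services balance + net primary income + net secondary income
Sum of the known components = 2.70
Net exports of services = CA - (known components) = -17.62 - 2.70 = -20.32

-20.32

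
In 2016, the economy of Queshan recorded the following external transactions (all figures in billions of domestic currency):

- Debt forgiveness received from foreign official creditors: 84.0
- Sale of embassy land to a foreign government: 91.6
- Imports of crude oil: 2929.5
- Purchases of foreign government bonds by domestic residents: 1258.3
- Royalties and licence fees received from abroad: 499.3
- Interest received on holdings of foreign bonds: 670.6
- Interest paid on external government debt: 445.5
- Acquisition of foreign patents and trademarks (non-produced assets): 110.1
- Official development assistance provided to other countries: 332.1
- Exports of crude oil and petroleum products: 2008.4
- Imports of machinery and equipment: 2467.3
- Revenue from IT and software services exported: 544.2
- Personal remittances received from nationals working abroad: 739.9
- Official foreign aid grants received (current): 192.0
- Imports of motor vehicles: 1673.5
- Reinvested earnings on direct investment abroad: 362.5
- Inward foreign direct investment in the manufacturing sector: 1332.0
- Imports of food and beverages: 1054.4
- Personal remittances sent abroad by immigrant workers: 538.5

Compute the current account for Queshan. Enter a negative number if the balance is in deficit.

Goods: -2467.3 + 2008.4 - 1673.5 - 1054.4 - 2929.5 = -6116.3
Services: 499.3 + 544.2 = 1043.5
Primary income: -445.5 + 670.6 + 362.5 = 587.6
Secondary income: -332.1 + 192.0 - 538.5 + 739.9 = 61.3
Current account = (-6116.3) + 1043.5 + 587.6 + 61.3 = -4423.9
(Excluded from the current account — capital account: debt forgiveness received from foreign official creditors 84.0, sale of embassy land to a foreign government 91.6, acquisition of foreign patents and trademarks (non-produced assets) 110.1; financial account: purchases of foreign government bonds by domestic residents 1258.3, inward foreign direct investment in the manufacturing sector 1332.0.)

-4423.9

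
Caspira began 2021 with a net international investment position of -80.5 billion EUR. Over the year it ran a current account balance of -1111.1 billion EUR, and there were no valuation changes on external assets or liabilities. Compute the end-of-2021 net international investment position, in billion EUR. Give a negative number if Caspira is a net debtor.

With no valuation effects, change in NIIP = current account = -1111.1
End-of-year NIIP = -80.5 + (-1111.1) = -1191.6

-1191.6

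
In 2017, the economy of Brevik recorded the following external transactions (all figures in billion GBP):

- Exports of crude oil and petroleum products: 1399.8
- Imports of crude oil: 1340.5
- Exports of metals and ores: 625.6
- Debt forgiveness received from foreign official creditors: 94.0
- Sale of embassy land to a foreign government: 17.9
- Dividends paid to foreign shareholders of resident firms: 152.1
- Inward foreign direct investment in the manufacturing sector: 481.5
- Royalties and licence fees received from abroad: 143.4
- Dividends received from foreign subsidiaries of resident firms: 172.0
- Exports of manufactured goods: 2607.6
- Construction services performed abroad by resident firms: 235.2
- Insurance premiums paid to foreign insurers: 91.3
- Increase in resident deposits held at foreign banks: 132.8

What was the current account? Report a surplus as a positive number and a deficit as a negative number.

3599.7

Goods: 1399.8 + 2607.6 - 1340.5 + 625.6 = 3292.5
Services: 143.4 - 91.3 + 235.2 = 287.3
Primary income: 172.0 - 152.1 = 19.9
Current account = 3292.5 + 287.3 + 19.9 = 3599.7
(Excluded from the current account — capital account: debt forgiveness received from foreign official creditors 94.0, sale of embassy land to a foreign government 17.9; financial account: inward foreign direct investment in the manufacturing sector 481.5, increase in resident deposits held at foreign banks 132.8.)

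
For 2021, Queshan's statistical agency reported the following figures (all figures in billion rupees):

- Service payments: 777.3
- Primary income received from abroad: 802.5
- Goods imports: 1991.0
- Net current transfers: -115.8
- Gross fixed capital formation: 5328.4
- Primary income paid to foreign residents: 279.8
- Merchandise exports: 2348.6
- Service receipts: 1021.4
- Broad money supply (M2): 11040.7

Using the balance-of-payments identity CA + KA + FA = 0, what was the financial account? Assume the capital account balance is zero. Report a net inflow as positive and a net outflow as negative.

Goods balance = 2348.6 - 1991.0 = 357.6
Services balance = 1021.4 - 777.3 = 244.1
Trade balance (goods + services) = 357.6 + 244.1 = 601.7
Net primary income = 802.5 - 279.8 = 522.7
Net secondary income = -115.8
Current account = 601.7 + 522.7 + (-115.8) = 1008.6
Financial account = -(1008.6) = -1008.6

-1008.6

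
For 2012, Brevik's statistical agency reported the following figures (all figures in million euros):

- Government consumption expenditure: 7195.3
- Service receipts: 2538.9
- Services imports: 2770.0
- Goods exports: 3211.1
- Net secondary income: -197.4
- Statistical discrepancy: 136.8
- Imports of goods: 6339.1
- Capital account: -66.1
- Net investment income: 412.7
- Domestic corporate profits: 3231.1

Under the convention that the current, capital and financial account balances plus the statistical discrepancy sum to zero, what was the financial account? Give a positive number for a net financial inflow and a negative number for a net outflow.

Goods balance = 3211.1 - 6339.1 = -3128.0
Services balance = 2538.9 - 2770.0 = -231.1
Trade balance (goods + services) = -3128.0 + (-231.1) = -3359.1
Net primary income = 412.7
Net secondary income = -197.4
Current account = -3359.1 + 412.7 + (-197.4) = -3143.8
Financial account = -(-3143.8 + (-66.1) + 136.8) = 3073.1

3073.1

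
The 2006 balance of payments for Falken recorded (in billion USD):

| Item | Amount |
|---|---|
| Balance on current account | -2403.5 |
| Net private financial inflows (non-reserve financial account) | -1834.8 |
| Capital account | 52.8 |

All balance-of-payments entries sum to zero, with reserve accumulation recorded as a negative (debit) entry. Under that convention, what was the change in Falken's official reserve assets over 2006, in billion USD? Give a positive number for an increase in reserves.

-4185.5

Official reserve transactions balance = -((-2403.5) + 52.8 + (-1834.8)) = 4185.5
An accumulation of reserves is recorded as a debit (negative entry), so the change in the stock of reserves is the negative of that balance.
Change in official reserves = -(4185.5) = -4185.5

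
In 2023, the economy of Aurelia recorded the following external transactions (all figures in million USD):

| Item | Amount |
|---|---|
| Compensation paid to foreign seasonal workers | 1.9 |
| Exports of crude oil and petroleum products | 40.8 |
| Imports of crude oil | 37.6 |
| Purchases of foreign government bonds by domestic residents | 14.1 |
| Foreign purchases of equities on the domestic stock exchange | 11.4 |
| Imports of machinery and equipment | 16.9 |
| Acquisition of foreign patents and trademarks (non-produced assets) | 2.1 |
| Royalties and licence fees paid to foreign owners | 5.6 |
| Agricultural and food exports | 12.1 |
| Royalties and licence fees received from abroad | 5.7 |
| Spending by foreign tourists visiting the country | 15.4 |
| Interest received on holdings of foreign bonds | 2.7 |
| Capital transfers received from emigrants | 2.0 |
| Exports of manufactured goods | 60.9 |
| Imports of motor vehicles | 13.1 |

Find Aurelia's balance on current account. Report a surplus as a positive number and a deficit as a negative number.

62.5

Goods: 40.8 - 13.1 - 16.9 + 60.9 + 12.1 - 37.6 = 46.2
Services: -5.6 + 5.7 + 15.4 = 15.5
Primary income: 2.7 - 1.9 = 0.8
Current account = 46.2 + 15.5 + 0.8 = 62.5
(Excluded from the current account — financial account: purchases of foreign government bonds by domestic residents 14.1, foreign purchases of equities on the domestic stock exchange 11.4; capital account: acquisition of foreign patents and trademarks (non-produced assets) 2.1, capital transfers received from emigrants 2.0.)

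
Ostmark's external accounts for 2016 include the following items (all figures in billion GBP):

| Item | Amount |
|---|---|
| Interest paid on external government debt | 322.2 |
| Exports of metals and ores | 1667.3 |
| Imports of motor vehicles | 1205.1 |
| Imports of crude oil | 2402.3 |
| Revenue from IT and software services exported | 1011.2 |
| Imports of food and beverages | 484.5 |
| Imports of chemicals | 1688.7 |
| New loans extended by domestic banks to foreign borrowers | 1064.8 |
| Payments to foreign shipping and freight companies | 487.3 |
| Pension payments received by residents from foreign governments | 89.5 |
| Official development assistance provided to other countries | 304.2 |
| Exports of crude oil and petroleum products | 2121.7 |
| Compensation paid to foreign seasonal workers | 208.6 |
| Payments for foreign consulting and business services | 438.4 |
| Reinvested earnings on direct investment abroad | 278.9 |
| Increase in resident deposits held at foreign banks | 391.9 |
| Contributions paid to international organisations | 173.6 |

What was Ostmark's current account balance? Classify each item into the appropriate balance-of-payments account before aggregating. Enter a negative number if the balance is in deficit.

Goods: -1205.1 + 1667.3 + 2121.7 - 484.5 - 1688.7 - 2402.3 = -1991.6
Services: 1011.2 - 487.3 - 438.4 = 85.5
Primary income: 278.9 - 322.2 - 208.6 = -251.9
Secondary income: 89.5 - 173.6 - 304.2 = -388.3
Current account = (-1991.6) + 85.5 + (-251.9) + (-388.3) = -2546.3
(Excluded from the current account — financial account: new loans extended by domestic banks to foreign borrowers 1064.8, increase in resident deposits held at foreign banks 391.9.)

-2546.3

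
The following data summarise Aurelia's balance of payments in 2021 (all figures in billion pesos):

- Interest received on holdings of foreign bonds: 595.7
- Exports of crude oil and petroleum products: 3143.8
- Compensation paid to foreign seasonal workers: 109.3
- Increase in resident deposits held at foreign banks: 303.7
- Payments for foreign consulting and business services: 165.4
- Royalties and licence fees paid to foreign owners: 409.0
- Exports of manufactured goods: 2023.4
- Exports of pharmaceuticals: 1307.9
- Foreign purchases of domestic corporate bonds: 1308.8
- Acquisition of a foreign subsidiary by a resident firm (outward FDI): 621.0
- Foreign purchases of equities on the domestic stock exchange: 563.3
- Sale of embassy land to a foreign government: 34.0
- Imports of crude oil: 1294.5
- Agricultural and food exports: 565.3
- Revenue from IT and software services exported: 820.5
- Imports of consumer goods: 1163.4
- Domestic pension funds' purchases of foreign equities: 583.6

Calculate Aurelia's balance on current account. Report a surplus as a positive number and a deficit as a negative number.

5315.0

Goods: 3143.8 + 2023.4 - 1163.4 - 1294.5 + 1307.9 + 565.3 = 4582.5
Services: -409.0 + 820.5 - 165.4 = 246.1
Primary income: 595.7 - 109.3 = 486.4
Current account = 4582.5 + 246.1 + 486.4 = 5315.0
(Excluded from the current account — financial account: increase in resident deposits held at foreign banks 303.7, foreign purchases of domestic corporate bonds 1308.8, acquisition of a foreign subsidiary by a resident firm (outward FDI) 621.0, foreign purchases of equities on the domestic stock exchange 563.3, domestic pension funds' purchases of foreign equities 583.6; capital account: sale of embassy land to a foreign government 34.0.)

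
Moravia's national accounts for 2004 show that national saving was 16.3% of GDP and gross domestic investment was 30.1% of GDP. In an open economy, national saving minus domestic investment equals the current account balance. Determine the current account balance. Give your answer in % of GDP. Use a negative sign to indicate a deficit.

CA = S - I = 16.3 - 30.1 = -13.8

-13.8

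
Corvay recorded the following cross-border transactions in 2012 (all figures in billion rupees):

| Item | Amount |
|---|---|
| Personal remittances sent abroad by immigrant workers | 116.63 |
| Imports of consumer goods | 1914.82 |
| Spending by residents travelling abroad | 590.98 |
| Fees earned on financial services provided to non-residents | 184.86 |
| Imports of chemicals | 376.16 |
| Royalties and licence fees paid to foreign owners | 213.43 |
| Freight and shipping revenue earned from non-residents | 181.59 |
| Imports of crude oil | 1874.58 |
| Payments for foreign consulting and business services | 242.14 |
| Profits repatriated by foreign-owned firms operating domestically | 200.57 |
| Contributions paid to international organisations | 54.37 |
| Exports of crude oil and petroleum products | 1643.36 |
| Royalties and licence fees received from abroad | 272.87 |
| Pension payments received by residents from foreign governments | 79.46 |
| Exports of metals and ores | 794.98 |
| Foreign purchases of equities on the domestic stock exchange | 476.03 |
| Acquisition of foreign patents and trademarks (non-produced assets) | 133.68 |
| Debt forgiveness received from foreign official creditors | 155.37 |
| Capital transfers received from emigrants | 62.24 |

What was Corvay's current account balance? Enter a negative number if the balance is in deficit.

Goods: 794.98 - 1914.82 + 1643.36 - 376.16 - 1874.58 = -1727.22
Services: -213.43 - 242.14 + 181.59 - 590.98 + 272.87 + 184.86 = -407.23
Primary income: -200.57
Secondary income: -116.63 - 54.37 + 79.46 = -91.54
Current account = (-1727.22) + (-407.23) + (-200.57) + (-91.54) = -2426.56
(Excluded from the current account — financial account: foreign purchases of equities on the domestic stock exchange 476.03; capital account: acquisition of foreign patents and trademarks (non-produced assets) 133.68, debt forgiveness received from foreign official creditors 155.37, capital transfers received from emigrants 62.24.)

-2426.56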